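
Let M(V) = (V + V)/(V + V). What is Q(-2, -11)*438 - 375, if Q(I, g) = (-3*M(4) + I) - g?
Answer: 2253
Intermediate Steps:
M(V) = 1 (M(V) = (2*V)/((2*V)) = (2*V)*(1/(2*V)) = 1)
Q(I, g) = -3 + I - g (Q(I, g) = (-3*1 + I) - g = (-3 + I) - g = -3 + I - g)
Q(-2, -11)*438 - 375 = (-3 - 2 - 1*(-11))*438 - 375 = (-3 - 2 + 11)*438 - 375 = 6*438 - 375 = 2628 - 375 = 2253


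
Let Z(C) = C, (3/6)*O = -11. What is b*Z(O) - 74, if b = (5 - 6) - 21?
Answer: 410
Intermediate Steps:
b = -22 (b = -1 - 21 = -22)
O = -22 (O = 2*(-11) = -22)
b*Z(O) - 74 = -22*(-22) - 74 = 484 - 74 = 410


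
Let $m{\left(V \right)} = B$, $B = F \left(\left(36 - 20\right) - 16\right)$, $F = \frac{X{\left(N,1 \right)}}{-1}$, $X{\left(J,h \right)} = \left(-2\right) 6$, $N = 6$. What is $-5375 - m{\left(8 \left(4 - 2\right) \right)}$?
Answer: $-5375$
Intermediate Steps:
$X{\left(J,h \right)} = -12$
$F = 12$ ($F = - \frac{12}{-1} = \left(-12\right) \left(-1\right) = 12$)
$B = 0$ ($B = 12 \left(\left(36 - 20\right) - 16\right) = 12 \left(16 - 16\right) = 12 \cdot 0 = 0$)
$m{\left(V \right)} = 0$
$-5375 - m{\left(8 \left(4 - 2\right) \right)} = -5375 - 0 = -5375 + 0 = -5375$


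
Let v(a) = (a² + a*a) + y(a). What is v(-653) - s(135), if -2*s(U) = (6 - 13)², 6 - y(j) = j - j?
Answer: 1705697/2 ≈ 8.5285e+5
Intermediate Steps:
y(j) = 6 (y(j) = 6 - (j - j) = 6 - 1*0 = 6 + 0 = 6)
v(a) = 6 + 2*a² (v(a) = (a² + a*a) + 6 = (a² + a²) + 6 = 2*a² + 6 = 6 + 2*a²)
s(U) = -49/2 (s(U) = -(6 - 13)²/2 = -½*(-7)² = -½*49 = -49/2)
v(-653) - s(135) = (6 + 2*(-653)²) - 1*(-49/2) = (6 + 2*426409) + 49/2 = (6 + 852818) + 49/2 = 852824 + 49/2 = 1705697/2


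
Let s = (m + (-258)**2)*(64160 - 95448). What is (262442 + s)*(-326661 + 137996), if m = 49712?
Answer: 686321961043590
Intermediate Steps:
s = -3638043488 (s = (49712 + (-258)**2)*(64160 - 95448) = (49712 + 66564)*(-31288) = 116276*(-31288) = -3638043488)
(262442 + s)*(-326661 + 137996) = (262442 - 3638043488)*(-326661 + 137996) = -3637781046*(-188665) = 686321961043590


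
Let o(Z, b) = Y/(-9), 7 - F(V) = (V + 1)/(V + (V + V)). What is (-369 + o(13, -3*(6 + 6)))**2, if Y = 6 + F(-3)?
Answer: 900240016/6561 ≈ 1.3721e+5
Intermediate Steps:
F(V) = 7 - (1 + V)/(3*V) (F(V) = 7 - (V + 1)/(V + (V + V)) = 7 - (1 + V)/(V + 2*V) = 7 - (1 + V)/(3*V))
Y = 115/9 (Y = 6 + (1/3)*(-1 + 20*(-3))/(-3) = 6 + (1/3)*(-1/3)*(-1 - 60) = 6 + (1/3)*(-1/3)*(-61) = 6 + 61/9 = 115/9 ≈ 12.778)
o(Z, b) = -115/81 (o(Z, b) = (115/9)/(-9) = (115/9)*(-1/9) = -115/81)
(-369 + o(13, -3*(6 + 6)))**2 = (-369 - 115/81)**2 = (-30004/81)**2 = 900240016/6561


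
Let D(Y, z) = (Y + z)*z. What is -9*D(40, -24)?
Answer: 3456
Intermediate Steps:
D(Y, z) = z*(Y + z)
-9*D(40, -24) = -(-216)*(40 - 24) = -(-216)*16 = -9*(-384) = 3456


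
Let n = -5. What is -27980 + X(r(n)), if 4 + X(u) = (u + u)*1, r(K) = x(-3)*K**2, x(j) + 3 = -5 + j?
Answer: -28534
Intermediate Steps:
x(j) = -8 + j (x(j) = -3 + (-5 + j) = -8 + j)
r(K) = -11*K**2 (r(K) = (-8 - 3)*K**2 = -11*K**2)
X(u) = -4 + 2*u (X(u) = -4 + (u + u)*1 = -4 + (2*u)*1 = -4 + 2*u)
-27980 + X(r(n)) = -27980 + (-4 + 2*(-11*(-5)**2)) = -27980 + (-4 + 2*(-11*25)) = -27980 + (-4 + 2*(-275)) = -27980 + (-4 - 550) = -27980 - 554 = -28534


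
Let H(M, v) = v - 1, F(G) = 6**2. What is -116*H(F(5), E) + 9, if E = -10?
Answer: 1285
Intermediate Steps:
F(G) = 36
H(M, v) = -1 + v
-116*H(F(5), E) + 9 = -116*(-1 - 10) + 9 = -116*(-11) + 9 = 1276 + 9 = 1285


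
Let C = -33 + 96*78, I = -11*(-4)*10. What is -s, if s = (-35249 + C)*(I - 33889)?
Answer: -929681506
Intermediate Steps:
I = 440 (I = 44*10 = 440)
C = 7455 (C = -33 + 7488 = 7455)
s = 929681506 (s = (-35249 + 7455)*(440 - 33889) = -27794*(-33449) = 929681506)
-s = -1*929681506 = -929681506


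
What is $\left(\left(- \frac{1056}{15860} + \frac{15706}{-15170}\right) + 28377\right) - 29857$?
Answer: $- \frac{8908687317}{6014905} \approx -1481.1$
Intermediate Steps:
$\left(\left(- \frac{1056}{15860} + \frac{15706}{-15170}\right) + 28377\right) - 29857 = \left(\left(\left(-1056\right) \frac{1}{15860} + 15706 \left(- \frac{1}{15170}\right)\right) + 28377\right) - 29857 = \left(\left(- \frac{264}{3965} - \frac{7853}{7585}\right) + 28377\right) - 29857 = \left(- \frac{6627917}{6014905} + 28377\right) - 29857 = \frac{170678331268}{6014905} - 29857 = - \frac{8908687317}{6014905}$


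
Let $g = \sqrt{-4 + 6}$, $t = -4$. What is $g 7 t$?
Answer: $- 28 \sqrt{2} \approx -39.598$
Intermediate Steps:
$g = \sqrt{2} \approx 1.4142$
$g 7 t = \sqrt{2} \cdot 7 \left(-4\right) = 7 \sqrt{2} \left(-4\right) = - 28 \sqrt{2}$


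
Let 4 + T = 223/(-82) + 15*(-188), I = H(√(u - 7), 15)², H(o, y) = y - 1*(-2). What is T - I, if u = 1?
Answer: -255489/82 ≈ -3115.7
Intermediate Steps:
H(o, y) = 2 + y (H(o, y) = y + 2 = 2 + y)
I = 289 (I = (2 + 15)² = 17² = 289)
T = -231791/82 (T = -4 + (223/(-82) + 15*(-188)) = -4 + (223*(-1/82) - 2820) = -4 + (-223/82 - 2820) = -4 - 231463/82 = -231791/82 ≈ -2826.7)
T - I = -231791/82 - 1*289 = -231791/82 - 289 = -255489/82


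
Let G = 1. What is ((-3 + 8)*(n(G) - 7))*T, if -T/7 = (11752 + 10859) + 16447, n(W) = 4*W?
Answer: 4101090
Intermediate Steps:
T = -273406 (T = -7*((11752 + 10859) + 16447) = -7*(22611 + 16447) = -7*39058 = -273406)
((-3 + 8)*(n(G) - 7))*T = ((-3 + 8)*(4*1 - 7))*(-273406) = (5*(4 - 7))*(-273406) = (5*(-3))*(-273406) = -15*(-273406) = 4101090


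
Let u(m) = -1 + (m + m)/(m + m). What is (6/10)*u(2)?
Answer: 0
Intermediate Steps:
u(m) = 0 (u(m) = -1 + (2*m)/((2*m)) = -1 + (2*m)*(1/(2*m)) = -1 + 1 = 0)
(6/10)*u(2) = (6/10)*0 = ((⅒)*6)*0 = (⅗)*0 = 0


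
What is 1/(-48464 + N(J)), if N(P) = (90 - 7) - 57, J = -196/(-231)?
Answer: -1/48438 ≈ -2.0645e-5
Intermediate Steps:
J = 28/33 (J = -196*(-1/231) = 28/33 ≈ 0.84848)
N(P) = 26 (N(P) = 83 - 57 = 26)
1/(-48464 + N(J)) = 1/(-48464 + 26) = 1/(-48438) = -1/48438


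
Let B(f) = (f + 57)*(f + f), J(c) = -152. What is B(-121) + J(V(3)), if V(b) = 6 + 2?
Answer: 15336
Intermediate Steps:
V(b) = 8
B(f) = 2*f*(57 + f) (B(f) = (57 + f)*(2*f) = 2*f*(57 + f))
B(-121) + J(V(3)) = 2*(-121)*(57 - 121) - 152 = 2*(-121)*(-64) - 152 = 15488 - 152 = 15336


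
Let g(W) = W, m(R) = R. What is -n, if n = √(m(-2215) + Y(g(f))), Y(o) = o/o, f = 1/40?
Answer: -3*I*√246 ≈ -47.053*I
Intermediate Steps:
f = 1/40 ≈ 0.025000
Y(o) = 1
n = 3*I*√246 (n = √(-2215 + 1) = √(-2214) = 3*I*√246 ≈ 47.053*I)
-n = -3*I*√246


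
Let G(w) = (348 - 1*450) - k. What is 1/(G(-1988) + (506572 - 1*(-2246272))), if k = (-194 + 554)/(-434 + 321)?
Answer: 113/311060206 ≈ 3.6327e-7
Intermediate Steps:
k = -360/113 (k = 360/(-113) = 360*(-1/113) = -360/113 ≈ -3.1858)
G(w) = -11166/113 (G(w) = (348 - 1*450) - 1*(-360/113) = (348 - 450) + 360/113 = -102 + 360/113 = -11166/113)
1/(G(-1988) + (506572 - 1*(-2246272))) = 1/(-11166/113 + (506572 - 1*(-2246272))) = 1/(-11166/113 + (506572 + 2246272)) = 1/(-11166/113 + 2752844) = 1/(311060206/113) = 113/311060206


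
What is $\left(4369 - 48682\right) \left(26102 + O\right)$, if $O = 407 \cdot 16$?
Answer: $-1445224182$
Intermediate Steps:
$O = 6512$
$\left(4369 - 48682\right) \left(26102 + O\right) = \left(4369 - 48682\right) \left(26102 + 6512\right) = \left(-44313\right) 32614 = -1445224182$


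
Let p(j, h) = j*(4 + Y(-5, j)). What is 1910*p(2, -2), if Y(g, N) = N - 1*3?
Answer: 11460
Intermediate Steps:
Y(g, N) = -3 + N (Y(g, N) = N - 3 = -3 + N)
p(j, h) = j*(1 + j) (p(j, h) = j*(4 + (-3 + j)) = j*(1 + j))
1910*p(2, -2) = 1910*(2*(1 + 2)) = 1910*(2*3) = 1910*6 = 11460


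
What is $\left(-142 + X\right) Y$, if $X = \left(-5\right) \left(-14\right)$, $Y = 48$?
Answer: $-3456$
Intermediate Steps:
$X = 70$
$\left(-142 + X\right) Y = \left(-142 + 70\right) 48 = \left(-72\right) 48 = -3456$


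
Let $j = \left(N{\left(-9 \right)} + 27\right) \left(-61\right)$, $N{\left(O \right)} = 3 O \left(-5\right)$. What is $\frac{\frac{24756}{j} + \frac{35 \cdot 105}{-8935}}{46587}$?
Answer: $- \frac{8583707}{137114345943} \approx -6.2603 \cdot 10^{-5}$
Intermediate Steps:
$N{\left(O \right)} = - 15 O$
$j = -9882$ ($j = \left(\left(-15\right) \left(-9\right) + 27\right) \left(-61\right) = \left(135 + 27\right) \left(-61\right) = 162 \left(-61\right) = -9882$)
$\frac{\frac{24756}{j} + \frac{35 \cdot 105}{-8935}}{46587} = \frac{\frac{24756}{-9882} + \frac{35 \cdot 105}{-8935}}{46587} = \left(24756 \left(- \frac{1}{9882}\right) + 3675 \left(- \frac{1}{8935}\right)\right) \frac{1}{46587} = \left(- \frac{4126}{1647} - \frac{735}{1787}\right) \frac{1}{46587} = \left(- \frac{8583707}{2943189}\right) \frac{1}{46587} = - \frac{8583707}{137114345943}$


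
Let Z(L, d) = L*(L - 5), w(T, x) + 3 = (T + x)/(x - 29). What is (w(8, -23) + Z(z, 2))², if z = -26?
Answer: 1744816441/2704 ≈ 6.4527e+5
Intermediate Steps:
w(T, x) = -3 + (T + x)/(-29 + x) (w(T, x) = -3 + (T + x)/(x - 29) = -3 + (T + x)/(-29 + x))
Z(L, d) = L*(-5 + L)
(w(8, -23) + Z(z, 2))² = ((87 + 8 - 2*(-23))/(-29 - 23) - 26*(-5 - 26))² = ((87 + 8 + 46)/(-52) - 26*(-31))² = (-1/52*141 + 806)² = (-141/52 + 806)² = (41771/52)² = 1744816441/2704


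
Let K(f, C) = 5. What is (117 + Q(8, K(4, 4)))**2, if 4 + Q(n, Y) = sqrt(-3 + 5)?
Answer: (113 + sqrt(2))**2 ≈ 13091.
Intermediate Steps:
Q(n, Y) = -4 + sqrt(2) (Q(n, Y) = -4 + sqrt(-3 + 5) = -4 + sqrt(2))
(117 + Q(8, K(4, 4)))**2 = (117 + (-4 + sqrt(2)))**2 = (113 + sqrt(2))**2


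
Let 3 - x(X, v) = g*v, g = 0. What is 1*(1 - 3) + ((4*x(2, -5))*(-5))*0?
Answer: -2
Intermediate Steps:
x(X, v) = 3 (x(X, v) = 3 - 0*v = 3 - 1*0 = 3 + 0 = 3)
1*(1 - 3) + ((4*x(2, -5))*(-5))*0 = 1*(1 - 3) + ((4*3)*(-5))*0 = 1*(-2) + (12*(-5))*0 = -2 - 60*0 = -2 + 0 = -2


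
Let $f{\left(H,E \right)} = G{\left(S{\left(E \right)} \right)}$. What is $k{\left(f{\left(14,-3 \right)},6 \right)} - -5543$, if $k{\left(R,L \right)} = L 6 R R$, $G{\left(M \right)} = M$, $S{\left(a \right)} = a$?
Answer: $5867$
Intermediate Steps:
$f{\left(H,E \right)} = E$
$k{\left(R,L \right)} = 6 L R^{2}$ ($k{\left(R,L \right)} = 6 L R R = 6 L R^{2}$)
$k{\left(f{\left(14,-3 \right)},6 \right)} - -5543 = 6 \cdot 6 \left(-3\right)^{2} - -5543 = 6 \cdot 6 \cdot 9 + 5543 = 324 + 5543 = 5867$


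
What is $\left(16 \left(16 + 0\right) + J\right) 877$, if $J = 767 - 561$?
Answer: $405174$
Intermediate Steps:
$J = 206$ ($J = 767 - 561 = 206$)
$\left(16 \left(16 + 0\right) + J\right) 877 = \left(16 \left(16 + 0\right) + 206\right) 877 = \left(16 \cdot 16 + 206\right) 877 = \left(256 + 206\right) 877 = 462 \cdot 877 = 405174$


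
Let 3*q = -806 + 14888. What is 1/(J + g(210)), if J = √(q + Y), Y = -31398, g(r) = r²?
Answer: 11025/486209176 - I*√1669/486209176 ≈ 2.2675e-5 - 8.4024e-8*I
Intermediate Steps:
q = 4694 (q = (-806 + 14888)/3 = (⅓)*14082 = 4694)
J = 4*I*√1669 (J = √(4694 - 31398) = √(-26704) = 4*I*√1669 ≈ 163.41*I)
1/(J + g(210)) = 1/(4*I*√1669 + 210²) = 1/(4*I*√1669 + 44100) = 1/(44100 + 4*I*√1669)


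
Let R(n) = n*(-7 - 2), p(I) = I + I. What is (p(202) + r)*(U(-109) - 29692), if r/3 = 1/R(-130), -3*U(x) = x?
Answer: -14017729487/1170 ≈ -1.1981e+7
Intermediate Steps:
p(I) = 2*I
R(n) = -9*n (R(n) = n*(-9) = -9*n)
U(x) = -x/3
r = 1/390 (r = 3/((-9*(-130))) = 3/1170 = 3*(1/1170) = 1/390 ≈ 0.0025641)
(p(202) + r)*(U(-109) - 29692) = (2*202 + 1/390)*(-⅓*(-109) - 29692) = (404 + 1/390)*(109/3 - 29692) = (157561/390)*(-88967/3) = -14017729487/1170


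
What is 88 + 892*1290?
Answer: 1150768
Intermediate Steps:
88 + 892*1290 = 88 + 1150680 = 1150768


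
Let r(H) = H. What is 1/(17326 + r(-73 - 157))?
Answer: 1/17096 ≈ 5.8493e-5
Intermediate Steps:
1/(17326 + r(-73 - 157)) = 1/(17326 + (-73 - 157)) = 1/(17326 - 230) = 1/17096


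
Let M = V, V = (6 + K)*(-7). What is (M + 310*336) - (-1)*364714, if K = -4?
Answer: 468860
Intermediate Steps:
V = -14 (V = (6 - 4)*(-7) = 2*(-7) = -14)
M = -14
(M + 310*336) - (-1)*364714 = (-14 + 310*336) - (-1)*364714 = (-14 + 104160) - 1*(-364714) = 104146 + 364714 = 468860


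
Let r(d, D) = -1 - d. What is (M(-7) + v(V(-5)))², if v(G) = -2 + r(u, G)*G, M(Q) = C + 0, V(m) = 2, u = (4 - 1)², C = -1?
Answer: 529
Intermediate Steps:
u = 9 (u = 3² = 9)
M(Q) = -1 (M(Q) = -1 + 0 = -1)
v(G) = -2 - 10*G (v(G) = -2 + (-1 - 1*9)*G = -2 + (-1 - 9)*G = -2 - 10*G)
(M(-7) + v(V(-5)))² = (-1 + (-2 - 10*2))² = (-1 + (-2 - 20))² = (-1 - 22)² = (-23)² = 529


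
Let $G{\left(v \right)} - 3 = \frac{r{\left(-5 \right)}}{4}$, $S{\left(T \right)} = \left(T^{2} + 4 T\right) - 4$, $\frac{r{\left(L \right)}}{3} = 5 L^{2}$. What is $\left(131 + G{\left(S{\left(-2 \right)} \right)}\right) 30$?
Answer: $\frac{13665}{2} \approx 6832.5$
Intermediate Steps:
$r{\left(L \right)} = 15 L^{2}$ ($r{\left(L \right)} = 3 \cdot 5 L^{2} = 15 L^{2}$)
$S{\left(T \right)} = -4 + T^{2} + 4 T$
$G{\left(v \right)} = \frac{387}{4}$ ($G{\left(v \right)} = 3 + \frac{15 \left(-5\right)^{2}}{4} = 3 + 15 \cdot 25 \cdot \frac{1}{4} = 3 + 375 \cdot \frac{1}{4} = 3 + \frac{375}{4} = \frac{387}{4}$)
$\left(131 + G{\left(S{\left(-2 \right)} \right)}\right) 30 = \left(131 + \frac{387}{4}\right) 30 = \frac{911}{4} \cdot 30 = \frac{13665}{2}$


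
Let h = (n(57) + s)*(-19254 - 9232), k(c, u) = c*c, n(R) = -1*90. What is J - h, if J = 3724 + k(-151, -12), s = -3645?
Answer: -106368685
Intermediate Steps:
n(R) = -90
k(c, u) = c²
h = 106395210 (h = (-90 - 3645)*(-19254 - 9232) = -3735*(-28486) = 106395210)
J = 26525 (J = 3724 + (-151)² = 3724 + 22801 = 26525)
J - h = 26525 - 1*106395210 = 26525 - 106395210 = -106368685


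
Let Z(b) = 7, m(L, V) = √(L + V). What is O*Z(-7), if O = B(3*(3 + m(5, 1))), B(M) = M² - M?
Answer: 882 + 357*√6 ≈ 1756.5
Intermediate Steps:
O = (8 + 3*√6)*(9 + 3*√6) (O = (3*(3 + √(5 + 1)))*(-1 + 3*(3 + √(5 + 1))) = (3*(3 + √6))*(-1 + 3*(3 + √6)) = (9 + 3*√6)*(-1 + (9 + 3*√6)) = (9 + 3*√6)*(8 + 3*√6) = (8 + 3*√6)*(9 + 3*√6) ≈ 250.92)
O*Z(-7) = (126 + 51*√6)*7 = 882 + 357*√6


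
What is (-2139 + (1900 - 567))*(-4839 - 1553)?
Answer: 5151952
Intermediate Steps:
(-2139 + (1900 - 567))*(-4839 - 1553) = (-2139 + 1333)*(-6392) = -806*(-6392) = 5151952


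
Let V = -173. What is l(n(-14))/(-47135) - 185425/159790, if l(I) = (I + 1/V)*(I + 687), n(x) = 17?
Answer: -6700902641/4738125038 ≈ -1.4143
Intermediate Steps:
l(I) = (687 + I)*(-1/173 + I) (l(I) = (I + 1/(-173))*(I + 687) = (I - 1/173)*(687 + I) = (-1/173 + I)*(687 + I) = (687 + I)*(-1/173 + I))
l(n(-14))/(-47135) - 185425/159790 = (-687/173 - 1/173*17 + 17*(687 + 17))/(-47135) - 185425/159790 = (-687/173 - 17/173 + 17*704)*(-1/47135) - 185425*1/159790 = (-687/173 - 17/173 + 11968)*(-1/47135) - 37085/31958 = (2069760/173)*(-1/47135) - 37085/31958 = -37632/148261 - 37085/31958 = -6700902641/4738125038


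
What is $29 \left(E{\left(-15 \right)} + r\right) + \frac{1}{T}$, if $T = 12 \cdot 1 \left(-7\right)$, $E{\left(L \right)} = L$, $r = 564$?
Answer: $\frac{1337363}{84} \approx 15921.0$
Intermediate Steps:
$T = -84$ ($T = 12 \left(-7\right) = -84$)
$29 \left(E{\left(-15 \right)} + r\right) + \frac{1}{T} = 29 \left(-15 + 564\right) + \frac{1}{-84} = 29 \cdot 549 - \frac{1}{84} = 15921 - \frac{1}{84} = \frac{1337363}{84}$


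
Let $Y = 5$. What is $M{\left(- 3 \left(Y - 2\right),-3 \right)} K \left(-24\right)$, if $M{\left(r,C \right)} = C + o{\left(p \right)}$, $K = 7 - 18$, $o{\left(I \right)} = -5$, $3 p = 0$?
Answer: $-2112$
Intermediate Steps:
$p = 0$ ($p = \frac{1}{3} \cdot 0 = 0$)
$K = -11$ ($K = 7 - 18 = -11$)
$M{\left(r,C \right)} = -5 + C$ ($M{\left(r,C \right)} = C - 5 = -5 + C$)
$M{\left(- 3 \left(Y - 2\right),-3 \right)} K \left(-24\right) = \left(-5 - 3\right) \left(-11\right) \left(-24\right) = \left(-8\right) \left(-11\right) \left(-24\right) = 88 \left(-24\right) = -2112$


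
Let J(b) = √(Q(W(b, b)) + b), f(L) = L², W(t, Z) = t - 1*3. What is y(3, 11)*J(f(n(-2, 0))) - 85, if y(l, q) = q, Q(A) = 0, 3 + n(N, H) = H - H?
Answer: -52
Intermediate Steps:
W(t, Z) = -3 + t (W(t, Z) = t - 3 = -3 + t)
n(N, H) = -3 (n(N, H) = -3 + (H - H) = -3 + 0 = -3)
J(b) = √b (J(b) = √(0 + b) = √b)
y(3, 11)*J(f(n(-2, 0))) - 85 = 11*√((-3)²) - 85 = 11*√9 - 85 = 11*3 - 85 = 33 - 85 = -52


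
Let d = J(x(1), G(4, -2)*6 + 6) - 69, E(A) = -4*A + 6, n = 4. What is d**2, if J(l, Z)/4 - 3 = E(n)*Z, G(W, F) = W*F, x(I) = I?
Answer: 2634129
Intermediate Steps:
G(W, F) = F*W
E(A) = 6 - 4*A
J(l, Z) = 12 - 40*Z (J(l, Z) = 12 + 4*((6 - 4*4)*Z) = 12 + 4*((6 - 16)*Z) = 12 + 4*(-10*Z) = 12 - 40*Z)
d = 1623 (d = (12 - 40*(-2*4*6 + 6)) - 69 = (12 - 40*(-8*6 + 6)) - 69 = (12 - 40*(-48 + 6)) - 69 = (12 - 40*(-42)) - 69 = (12 + 1680) - 69 = 1692 - 69 = 1623)
d**2 = 1623**2 = 2634129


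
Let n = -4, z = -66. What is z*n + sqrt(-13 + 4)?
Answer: 264 + 3*I ≈ 264.0 + 3.0*I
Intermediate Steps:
z*n + sqrt(-13 + 4) = -66*(-4) + sqrt(-13 + 4) = 264 + sqrt(-9) = 264 + 3*I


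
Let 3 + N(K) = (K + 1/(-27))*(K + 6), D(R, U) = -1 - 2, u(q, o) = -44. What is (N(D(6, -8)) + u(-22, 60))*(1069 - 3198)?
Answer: 1075145/9 ≈ 1.1946e+5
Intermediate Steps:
D(R, U) = -3
N(K) = -3 + (6 + K)*(-1/27 + K) (N(K) = -3 + (K + 1/(-27))*(K + 6) = -3 + (K - 1/27)*(6 + K) = -3 + (-1/27 + K)*(6 + K) = -3 + (6 + K)*(-1/27 + K))
(N(D(6, -8)) + u(-22, 60))*(1069 - 3198) = ((-29/9 + (-3)² + (161/27)*(-3)) - 44)*(1069 - 3198) = ((-29/9 + 9 - 161/9) - 44)*(-2129) = (-109/9 - 44)*(-2129) = -505/9*(-2129) = 1075145/9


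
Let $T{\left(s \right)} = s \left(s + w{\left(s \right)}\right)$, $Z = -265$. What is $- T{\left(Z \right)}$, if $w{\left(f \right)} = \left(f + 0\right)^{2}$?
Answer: $18539400$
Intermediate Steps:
$w{\left(f \right)} = f^{2}$
$T{\left(s \right)} = s \left(s + s^{2}\right)$
$- T{\left(Z \right)} = - \left(-265\right)^{2} \left(1 - 265\right) = - 70225 \left(-264\right) = \left(-1\right) \left(-18539400\right) = 18539400$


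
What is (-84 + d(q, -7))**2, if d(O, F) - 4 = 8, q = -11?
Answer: 5184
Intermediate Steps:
d(O, F) = 12 (d(O, F) = 4 + 8 = 12)
(-84 + d(q, -7))**2 = (-84 + 12)**2 = (-72)**2 = 5184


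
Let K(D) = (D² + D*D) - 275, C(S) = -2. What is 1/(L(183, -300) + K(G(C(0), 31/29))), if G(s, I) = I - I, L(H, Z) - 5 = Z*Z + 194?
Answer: 1/89924 ≈ 1.1121e-5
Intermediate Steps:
L(H, Z) = 199 + Z² (L(H, Z) = 5 + (Z*Z + 194) = 5 + (Z² + 194) = 5 + (194 + Z²) = 199 + Z²)
G(s, I) = 0
K(D) = -275 + 2*D² (K(D) = (D² + D²) - 275 = 2*D² - 275 = -275 + 2*D²)
1/(L(183, -300) + K(G(C(0), 31/29))) = 1/((199 + (-300)²) + (-275 + 2*0²)) = 1/((199 + 90000) + (-275 + 2*0)) = 1/(90199 + (-275 + 0)) = 1/(90199 - 275) = 1/89924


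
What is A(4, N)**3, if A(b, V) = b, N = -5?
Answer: 64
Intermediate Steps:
A(4, N)**3 = 4**3 = 64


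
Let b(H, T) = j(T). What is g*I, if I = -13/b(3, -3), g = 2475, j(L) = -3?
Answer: 10725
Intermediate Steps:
b(H, T) = -3
I = 13/3 (I = -13/(-3) = -13*(-⅓) = 13/3 ≈ 4.3333)
g*I = 2475*(13/3) = 10725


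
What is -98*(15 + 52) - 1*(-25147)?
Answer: 18581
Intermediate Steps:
-98*(15 + 52) - 1*(-25147) = -98*67 + 25147 = -6566 + 25147 = 18581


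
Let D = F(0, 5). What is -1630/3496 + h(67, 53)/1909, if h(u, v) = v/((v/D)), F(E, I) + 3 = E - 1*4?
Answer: -68177/145084 ≈ -0.46991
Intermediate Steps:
F(E, I) = -7 + E (F(E, I) = -3 + (E - 1*4) = -3 + (E - 4) = -3 + (-4 + E) = -7 + E)
D = -7 (D = -7 + 0 = -7)
h(u, v) = -7 (h(u, v) = v/((v/(-7))) = v/((v*(-1/7))) = v/((-v/7)) = v*(-7/v) = -7)
-1630/3496 + h(67, 53)/1909 = -1630/3496 - 7/1909 = -1630*1/3496 - 7*1/1909 = -815/1748 - 7/1909 = -68177/145084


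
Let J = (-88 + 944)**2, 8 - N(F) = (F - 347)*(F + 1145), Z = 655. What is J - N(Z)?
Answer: 1287128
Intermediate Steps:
N(F) = 8 - (-347 + F)*(1145 + F) (N(F) = 8 - (F - 347)*(F + 1145) = 8 - (-347 + F)*(1145 + F))
J = 732736 (J = 856**2 = 732736)
J - N(Z) = 732736 - (397323 - 1*655**2 - 798*655) = 732736 - (397323 - 1*429025 - 522690) = 732736 - (397323 - 429025 - 522690) = 732736 - 1*(-554392) = 732736 + 554392 = 1287128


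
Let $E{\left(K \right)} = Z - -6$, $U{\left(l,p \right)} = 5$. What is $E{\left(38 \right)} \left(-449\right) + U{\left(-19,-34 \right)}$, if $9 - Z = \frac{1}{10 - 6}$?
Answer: $- \frac{26471}{4} \approx -6617.8$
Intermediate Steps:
$Z = \frac{35}{4}$ ($Z = 9 - \frac{1}{10 - 6} = 9 - \frac{1}{4} = \frac{35}{4} \approx 8.75$)
$E{\left(K \right)} = \frac{59}{4}$ ($E{\left(K \right)} = \frac{35}{4} - -6 = \frac{35}{4} + 6 = \frac{59}{4}$)
$E{\left(38 \right)} \left(-449\right) + U{\left(-19,-34 \right)} = \frac{59}{4} \left(-449\right) + 5 = - \frac{26491}{4} + 5 = - \frac{26471}{4}$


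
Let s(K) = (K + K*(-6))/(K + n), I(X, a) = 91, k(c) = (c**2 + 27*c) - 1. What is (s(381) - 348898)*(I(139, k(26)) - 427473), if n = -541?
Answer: 2385722184305/16 ≈ 1.4911e+11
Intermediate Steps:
k(c) = -1 + c**2 + 27*c
s(K) = -5*K/(-541 + K) (s(K) = (K + K*(-6))/(K - 541) = (K - 6*K)/(-541 + K) = (-5*K)/(-541 + K) = -5*K/(-541 + K))
(s(381) - 348898)*(I(139, k(26)) - 427473) = (-5*381/(-541 + 381) - 348898)*(91 - 427473) = (-5*381/(-160) - 348898)*(-427382) = (-5*381*(-1/160) - 348898)*(-427382) = (381/32 - 348898)*(-427382) = -11164355/32*(-427382) = 2385722184305/16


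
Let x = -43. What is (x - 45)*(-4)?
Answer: 352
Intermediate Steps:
(x - 45)*(-4) = (-43 - 45)*(-4) = -88*(-4) = 352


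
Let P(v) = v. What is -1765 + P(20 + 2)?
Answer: -1743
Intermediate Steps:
-1765 + P(20 + 2) = -1765 + (20 + 2) = -1765 + 22 = -1743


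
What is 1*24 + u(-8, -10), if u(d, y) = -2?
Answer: 22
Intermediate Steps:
1*24 + u(-8, -10) = 1*24 - 2 = 24 - 2 = 22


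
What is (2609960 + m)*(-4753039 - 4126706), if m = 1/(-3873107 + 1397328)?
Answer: -57378107601029816055/2475779 ≈ -2.3176e+13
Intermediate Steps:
m = -1/2475779 (m = 1/(-2475779) = -1/2475779 ≈ -4.0391e-7)
(2609960 + m)*(-4753039 - 4126706) = (2609960 - 1/2475779)*(-4753039 - 4126706) = (6461684158839/2475779)*(-8879745) = -57378107601029816055/2475779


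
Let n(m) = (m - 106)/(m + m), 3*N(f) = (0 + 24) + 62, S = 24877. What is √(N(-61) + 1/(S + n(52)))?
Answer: √431722700765718/3880731 ≈ 5.3541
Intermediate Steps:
N(f) = 86/3 (N(f) = ((0 + 24) + 62)/3 = (24 + 62)/3 = (⅓)*86 = 86/3)
n(m) = (-106 + m)/(2*m) (n(m) = (-106 + m)/((2*m)) = (-106 + m)*(1/(2*m)) = (-106 + m)/(2*m))
√(N(-61) + 1/(S + n(52))) = √(86/3 + 1/(24877 + (½)*(-106 + 52)/52)) = √(86/3 + 1/(24877 + (½)*(1/52)*(-54))) = √(86/3 + 1/(24877 - 27/52)) = √(86/3 + 1/(1293577/52)) = √(86/3 + 52/1293577) = √(111247778/3880731) = √431722700765718/3880731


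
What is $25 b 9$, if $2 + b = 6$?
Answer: $900$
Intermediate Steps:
$b = 4$ ($b = -2 + 6 = 4$)
$25 b 9 = 25 \cdot 4 \cdot 9 = 100 \cdot 9 = 900$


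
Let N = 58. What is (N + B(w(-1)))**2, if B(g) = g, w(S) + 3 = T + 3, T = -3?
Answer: 3025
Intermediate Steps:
w(S) = -3 (w(S) = -3 + (-3 + 3) = -3 + 0 = -3)
(N + B(w(-1)))**2 = (58 - 3)**2 = 55**2 = 3025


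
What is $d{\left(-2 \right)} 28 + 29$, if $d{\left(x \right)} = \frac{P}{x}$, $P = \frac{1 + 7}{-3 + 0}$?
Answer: $\frac{199}{3} \approx 66.333$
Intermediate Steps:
$P = - \frac{8}{3}$ ($P = \frac{8}{-3} = 8 \left(- \frac{1}{3}\right) = - \frac{8}{3} \approx -2.6667$)
$d{\left(x \right)} = - \frac{8}{3 x}$
$d{\left(-2 \right)} 28 + 29 = - \frac{8}{3 \left(-2\right)} 28 + 29 = \left(- \frac{8}{3}\right) \left(- \frac{1}{2}\right) 28 + 29 = \frac{4}{3} \cdot 28 + 29 = \frac{112}{3} + 29 = \frac{199}{3}$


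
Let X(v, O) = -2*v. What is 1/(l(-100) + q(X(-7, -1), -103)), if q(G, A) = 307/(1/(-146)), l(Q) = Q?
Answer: -1/44922 ≈ -2.2261e-5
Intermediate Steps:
q(G, A) = -44822 (q(G, A) = 307/(-1/146) = 307*(-146) = -44822)
1/(l(-100) + q(X(-7, -1), -103)) = 1/(-100 - 44822) = 1/(-44922) = -1/44922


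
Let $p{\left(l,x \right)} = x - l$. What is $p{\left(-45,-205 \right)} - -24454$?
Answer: $24294$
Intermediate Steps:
$p{\left(-45,-205 \right)} - -24454 = \left(-205 - -45\right) - -24454 = \left(-205 + 45\right) + 24454 = -160 + 24454 = 24294$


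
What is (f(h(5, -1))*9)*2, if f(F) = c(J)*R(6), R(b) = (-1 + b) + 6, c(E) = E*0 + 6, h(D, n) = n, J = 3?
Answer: 1188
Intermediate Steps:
c(E) = 6 (c(E) = 0 + 6 = 6)
R(b) = 5 + b
f(F) = 66 (f(F) = 6*(5 + 6) = 6*11 = 66)
(f(h(5, -1))*9)*2 = (66*9)*2 = 594*2 = 1188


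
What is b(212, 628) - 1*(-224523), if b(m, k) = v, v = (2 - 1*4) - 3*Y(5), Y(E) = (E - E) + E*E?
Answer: 224446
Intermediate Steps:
Y(E) = E² (Y(E) = 0 + E² = E²)
v = -77 (v = (2 - 1*4) - 3*5² = (2 - 4) - 3*25 = -2 - 75 = -77)
b(m, k) = -77
b(212, 628) - 1*(-224523) = -77 - 1*(-224523) = -77 + 224523 = 224446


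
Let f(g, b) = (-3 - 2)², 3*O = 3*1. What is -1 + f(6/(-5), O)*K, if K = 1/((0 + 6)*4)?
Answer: 1/24 ≈ 0.041667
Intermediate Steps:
O = 1 (O = (3*1)/3 = (⅓)*3 = 1)
K = 1/24 (K = (¼)/6 = (⅙)*(¼) = 1/24 ≈ 0.041667)
f(g, b) = 25 (f(g, b) = (-5)² = 25)
-1 + f(6/(-5), O)*K = -1 + 25*(1/24) = -1 + 25/24 = 1/24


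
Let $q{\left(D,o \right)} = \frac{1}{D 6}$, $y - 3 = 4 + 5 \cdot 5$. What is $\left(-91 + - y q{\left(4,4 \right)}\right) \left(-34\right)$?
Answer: $\frac{9418}{3} \approx 3139.3$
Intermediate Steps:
$y = 32$ ($y = 3 + \left(4 + 5 \cdot 5\right) = 3 + \left(4 + 25\right) = 3 + 29 = 32$)
$q{\left(D,o \right)} = \frac{1}{6 D}$
$\left(-91 + - y q{\left(4,4 \right)}\right) \left(-34\right) = \left(-91 + \left(-1\right) 32 \frac{1}{6 \cdot 4}\right) \left(-34\right) = \left(-91 - 32 \cdot \frac{1}{6} \cdot \frac{1}{4}\right) \left(-34\right) = \left(-91 - \frac{4}{3}\right) \left(-34\right) = \left(- \frac{277}{3}\right) \left(-34\right) = \frac{9418}{3}$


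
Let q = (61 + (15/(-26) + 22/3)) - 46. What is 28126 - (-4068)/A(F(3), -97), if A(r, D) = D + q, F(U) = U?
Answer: 164754190/5869 ≈ 28072.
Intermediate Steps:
q = 1697/78 (q = (61 + (15*(-1/26) + 22*(1/3))) - 46 = (61 + (-15/26 + 22/3)) - 46 = (61 + 527/78) - 46 = 5285/78 - 46 = 1697/78 ≈ 21.756)
A(r, D) = 1697/78 + D (A(r, D) = D + 1697/78 = 1697/78 + D)
28126 - (-4068)/A(F(3), -97) = 28126 - (-4068)/(1697/78 - 97) = 28126 - (-4068)/(-5869/78) = 28126 - (-4068)*(-78)/5869 = 28126 - 1*317304/5869 = 28126 - 317304/5869 = 164754190/5869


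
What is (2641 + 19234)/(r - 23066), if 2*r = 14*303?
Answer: -4375/4189 ≈ -1.0444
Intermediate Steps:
r = 2121 (r = (14*303)/2 = (1/2)*4242 = 2121)
(2641 + 19234)/(r - 23066) = (2641 + 19234)/(2121 - 23066) = 21875/(-20945) = 21875*(-1/20945) = -4375/4189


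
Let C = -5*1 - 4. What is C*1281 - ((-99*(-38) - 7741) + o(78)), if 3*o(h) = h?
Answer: -7576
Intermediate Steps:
o(h) = h/3
C = -9 (C = -5 - 4 = -9)
C*1281 - ((-99*(-38) - 7741) + o(78)) = -9*1281 - ((-99*(-38) - 7741) + (1/3)*78) = -11529 - ((3762 - 7741) + 26) = -11529 - (-3979 + 26) = -11529 - 1*(-3953) = -11529 + 3953 = -7576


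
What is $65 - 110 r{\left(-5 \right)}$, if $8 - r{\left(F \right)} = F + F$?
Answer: $-1915$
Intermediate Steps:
$r{\left(F \right)} = 8 - 2 F$ ($r{\left(F \right)} = 8 - \left(F + F\right) = 8 - 2 F$)
$65 - 110 r{\left(-5 \right)} = 65 - 110 \left(8 - -10\right) = 65 - 110 \left(8 + 10\right) = 65 - 1980 = -1915$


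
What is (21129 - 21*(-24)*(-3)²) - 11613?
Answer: 14052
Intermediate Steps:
(21129 - 21*(-24)*(-3)²) - 11613 = (21129 + 504*9) - 11613 = (21129 + 4536) - 11613 = 25665 - 11613 = 14052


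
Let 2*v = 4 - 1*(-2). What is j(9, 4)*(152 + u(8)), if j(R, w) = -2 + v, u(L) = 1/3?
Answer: 457/3 ≈ 152.33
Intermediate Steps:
v = 3 (v = (4 - 1*(-2))/2 = (4 + 2)/2 = (1/2)*6 = 3)
u(L) = 1/3
j(R, w) = 1 (j(R, w) = -2 + 3 = 1)
j(9, 4)*(152 + u(8)) = 1*(152 + 1/3) = 1*(457/3) = 457/3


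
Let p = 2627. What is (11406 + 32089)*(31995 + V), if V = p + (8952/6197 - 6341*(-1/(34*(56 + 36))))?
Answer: 1717253275242975/1140248 ≈ 1.5060e+9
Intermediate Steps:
V = 2999390145/1140248 (V = 2627 + (8952/6197 - 6341*(-1/(34*(56 + 36)))) = 2627 + (8952*(1/6197) - 6341/(92*(-34))) = 2627 + (8952/6197 - 6341/(-3128)) = 2627 + (8952/6197 - 6341*(-1/3128)) = 2627 + (8952/6197 + 373/184) = 2627 + 3958649/1140248 = 2999390145/1140248 ≈ 2630.5)
(11406 + 32089)*(31995 + V) = (11406 + 32089)*(31995 + 2999390145/1140248) = 43495*(39481624905/1140248) = 1717253275242975/1140248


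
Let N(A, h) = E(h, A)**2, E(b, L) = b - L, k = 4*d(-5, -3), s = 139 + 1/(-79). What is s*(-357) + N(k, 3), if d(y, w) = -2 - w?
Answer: -3919781/79 ≈ -49618.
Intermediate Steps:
s = 10980/79 (s = 139 - 1/79 = 10980/79 ≈ 138.99)
k = 4 (k = 4*(-2 - 1*(-3)) = 4*(-2 + 3) = 4*1 = 4)
N(A, h) = (h - A)**2
s*(-357) + N(k, 3) = (10980/79)*(-357) + (4 - 1*3)**2 = -3919860/79 + (4 - 3)**2 = -3919860/79 + 1**2 = -3919860/79 + 1 = -3919781/79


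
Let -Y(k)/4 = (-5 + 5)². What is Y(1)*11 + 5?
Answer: 5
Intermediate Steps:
Y(k) = 0 (Y(k) = -4*(-5 + 5)² = -4*0² = -4*0 = 0)
Y(1)*11 + 5 = 0*11 + 5 = 0 + 5 = 5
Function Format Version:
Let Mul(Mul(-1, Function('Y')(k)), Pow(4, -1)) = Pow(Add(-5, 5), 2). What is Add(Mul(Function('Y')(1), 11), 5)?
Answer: 5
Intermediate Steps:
Function('Y')(k) = 0 (Function('Y')(k) = Mul(-4, Pow(Add(-5, 5), 2)) = Mul(-4, Pow(0, 2)) = Mul(-4, 0) = 0)
Add(Mul(Function('Y')(1), 11), 5) = Add(Mul(0, 11), 5) = Add(0, 5) = 5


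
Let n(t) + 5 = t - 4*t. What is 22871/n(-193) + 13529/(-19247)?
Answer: 432432491/11047778 ≈ 39.142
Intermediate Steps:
n(t) = -5 - 3*t (n(t) = -5 + (t - 4*t) = -5 - 3*t)
22871/n(-193) + 13529/(-19247) = 22871/(-5 - 3*(-193)) + 13529/(-19247) = 22871/(-5 + 579) + 13529*(-1/19247) = 22871/574 - 13529/19247 = 432432491/11047778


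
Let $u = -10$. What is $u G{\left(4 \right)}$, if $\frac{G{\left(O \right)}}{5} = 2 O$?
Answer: $-400$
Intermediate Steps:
$G{\left(O \right)} = 10 O$ ($G{\left(O \right)} = 5 \cdot 2 O = 10 O$)
$u G{\left(4 \right)} = - 10 \cdot 10 \cdot 4 = \left(-10\right) 40 = -400$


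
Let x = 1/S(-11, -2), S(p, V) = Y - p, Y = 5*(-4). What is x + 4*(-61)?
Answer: -2197/9 ≈ -244.11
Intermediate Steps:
Y = -20
S(p, V) = -20 - p
x = -⅑ (x = 1/(-20 - 1*(-11)) = 1/(-20 + 11) = 1/(-9) = -⅑ ≈ -0.11111)
x + 4*(-61) = -⅑ + 4*(-61) = -⅑ - 244 = -2197/9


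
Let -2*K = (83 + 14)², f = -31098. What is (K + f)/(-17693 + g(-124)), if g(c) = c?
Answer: 71605/35634 ≈ 2.0095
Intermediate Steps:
K = -9409/2 (K = -(83 + 14)²/2 = -½*97² = -½*9409 = -9409/2 ≈ -4704.5)
(K + f)/(-17693 + g(-124)) = (-9409/2 - 31098)/(-17693 - 124) = -71605/2/(-17817) = -71605/2*(-1/17817) = 71605/35634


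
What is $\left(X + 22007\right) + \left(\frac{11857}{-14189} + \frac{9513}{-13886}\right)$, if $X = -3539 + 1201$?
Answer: $\frac{3875053035467}{197028454} \approx 19667.0$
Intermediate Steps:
$X = -2338$
$\left(X + 22007\right) + \left(\frac{11857}{-14189} + \frac{9513}{-13886}\right) = \left(-2338 + 22007\right) + \left(\frac{11857}{-14189} + \frac{9513}{-13886}\right) = 19669 + \left(11857 \left(- \frac{1}{14189}\right) + 9513 \left(- \frac{1}{13886}\right)\right) = 19669 - \frac{299626259}{197028454} = \frac{3875053035467}{197028454}$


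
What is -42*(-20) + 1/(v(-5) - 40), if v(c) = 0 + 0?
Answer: 33599/40 ≈ 839.97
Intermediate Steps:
v(c) = 0
-42*(-20) + 1/(v(-5) - 40) = -42*(-20) + 1/(0 - 40) = 840 + 1/(-40) = 840 - 1/40 = 33599/40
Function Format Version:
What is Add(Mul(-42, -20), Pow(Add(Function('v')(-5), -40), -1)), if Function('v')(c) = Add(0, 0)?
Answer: Rational(33599, 40) ≈ 839.97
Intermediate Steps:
Function('v')(c) = 0
Add(Mul(-42, -20), Pow(Add(Function('v')(-5), -40), -1)) = Add(Mul(-42, -20), Pow(Add(0, -40), -1)) = Add(840, Pow(-40, -1)) = Add(840, Rational(-1, 40)) = Rational(33599, 40)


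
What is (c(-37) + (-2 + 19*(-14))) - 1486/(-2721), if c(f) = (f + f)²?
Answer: 14172454/2721 ≈ 5208.5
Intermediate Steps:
c(f) = 4*f² (c(f) = (2*f)² = 4*f²)
(c(-37) + (-2 + 19*(-14))) - 1486/(-2721) = (4*(-37)² + (-2 + 19*(-14))) - 1486/(-2721) = (4*1369 + (-2 - 266)) - 1486*(-1/2721) = (5476 - 268) + 1486/2721 = 5208 + 1486/2721 = 14172454/2721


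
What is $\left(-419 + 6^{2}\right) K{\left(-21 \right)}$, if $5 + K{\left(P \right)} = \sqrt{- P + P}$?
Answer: $1915$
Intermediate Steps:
$K{\left(P \right)} = -5$ ($K{\left(P \right)} = -5 + \sqrt{- P + P} = -5 + \sqrt{0} = -5 + 0 = -5$)
$\left(-419 + 6^{2}\right) K{\left(-21 \right)} = \left(-419 + 6^{2}\right) \left(-5\right) = \left(-419 + 36\right) \left(-5\right) = \left(-383\right) \left(-5\right) = 1915$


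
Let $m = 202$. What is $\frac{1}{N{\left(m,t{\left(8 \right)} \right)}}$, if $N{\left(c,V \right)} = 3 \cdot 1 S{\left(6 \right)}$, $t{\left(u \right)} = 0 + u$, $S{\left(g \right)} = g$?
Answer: $\frac{1}{18} \approx 0.055556$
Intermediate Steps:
$t{\left(u \right)} = u$
$N{\left(c,V \right)} = 18$ ($N{\left(c,V \right)} = 3 \cdot 1 \cdot 6 = 3 \cdot 6 = 18$)
$\frac{1}{N{\left(m,t{\left(8 \right)} \right)}} = \frac{1}{18}$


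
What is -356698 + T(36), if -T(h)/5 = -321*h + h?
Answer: -299098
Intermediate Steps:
T(h) = 1600*h (T(h) = -5*(-321*h + h) = -(-1600)*h = 1600*h)
-356698 + T(36) = -356698 + 1600*36 = -356698 + 57600 = -299098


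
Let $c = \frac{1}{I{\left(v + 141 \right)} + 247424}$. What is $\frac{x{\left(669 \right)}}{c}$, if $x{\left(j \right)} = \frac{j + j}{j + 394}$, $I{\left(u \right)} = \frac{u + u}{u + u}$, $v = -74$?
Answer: $\frac{331054650}{1063} \approx 3.1143 \cdot 10^{5}$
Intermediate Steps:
$I{\left(u \right)} = 1$ ($I{\left(u \right)} = \frac{2 u}{2 u} = 2 u \frac{1}{2 u} = 1$)
$c = \frac{1}{247425}$ ($c = \frac{1}{1 + 247424} = \frac{1}{247425} \approx 4.0416 \cdot 10^{-6}$)
$x{\left(j \right)} = \frac{2 j}{394 + j}$
$\frac{x{\left(669 \right)}}{c} = 2 \cdot 669 \frac{1}{394 + 669} \frac{1}{\frac{1}{247425}} = 2 \cdot 669 \cdot \frac{1}{1063} \cdot 247425 = \frac{1338}{1063} \cdot 247425 = \frac{331054650}{1063}$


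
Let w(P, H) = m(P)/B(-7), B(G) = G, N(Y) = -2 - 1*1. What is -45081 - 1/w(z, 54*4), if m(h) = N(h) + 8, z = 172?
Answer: -225398/5 ≈ -45080.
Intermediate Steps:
N(Y) = -3 (N(Y) = -2 - 1 = -3)
m(h) = 5 (m(h) = -3 + 8 = 5)
w(P, H) = -5/7 (w(P, H) = 5/(-7) = 5*(-1/7) = -5/7)
-45081 - 1/w(z, 54*4) = -45081 - 1/(-5/7) = -45081 - 1*(-7/5) = -45081 + 7/5 = -225398/5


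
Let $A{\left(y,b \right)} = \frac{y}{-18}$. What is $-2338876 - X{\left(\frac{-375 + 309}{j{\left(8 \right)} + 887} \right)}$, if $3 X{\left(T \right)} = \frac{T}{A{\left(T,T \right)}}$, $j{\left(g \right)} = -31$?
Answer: $-2338870$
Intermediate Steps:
$A{\left(y,b \right)} = - \frac{y}{18}$ ($A{\left(y,b \right)} = y \left(- \frac{1}{18}\right) = - \frac{y}{18}$)
$X{\left(T \right)} = -6$ ($X{\left(T \right)} = \frac{T \frac{1}{\left(- \frac{1}{18}\right) T}}{3} = \frac{T \left(- \frac{18}{T}\right)}{3} = \frac{1}{3} \left(-18\right) = -6$)
$-2338876 - X{\left(\frac{-375 + 309}{j{\left(8 \right)} + 887} \right)} = -2338876 - -6 = -2338876 + 6 = -2338870$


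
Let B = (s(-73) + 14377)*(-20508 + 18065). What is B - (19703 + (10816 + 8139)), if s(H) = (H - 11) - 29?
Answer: -34885610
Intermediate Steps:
s(H) = -40 + H (s(H) = (-11 + H) - 29 = -40 + H)
B = -34846952 (B = ((-40 - 73) + 14377)*(-20508 + 18065) = (-113 + 14377)*(-2443) = 14264*(-2443) = -34846952)
B - (19703 + (10816 + 8139)) = -34846952 - (19703 + (10816 + 8139)) = -34846952 - (19703 + 18955) = -34846952 - 1*38658 = -34846952 - 38658 = -34885610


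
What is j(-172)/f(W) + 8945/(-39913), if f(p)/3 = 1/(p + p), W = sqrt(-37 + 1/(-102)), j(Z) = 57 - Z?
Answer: -8945/39913 + 1145*I*sqrt(15402)/153 ≈ -0.22411 + 928.76*I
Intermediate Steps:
W = 5*I*sqrt(15402)/102 (W = sqrt(-37 - 1/102) = sqrt(-3775/102) = 5*I*sqrt(15402)/102 ≈ 6.0836*I)
f(p) = 3/(2*p) (f(p) = 3/(p + p) = 3/((2*p)) = 3*(1/(2*p)) = 3/(2*p))
j(-172)/f(W) + 8945/(-39913) = (57 - 1*(-172))/((3/(2*((5*I*sqrt(15402)/102))))) + 8945/(-39913) = (57 + 172)/((3*(-I*sqrt(15402)/755)/2)) + 8945*(-1/39913) = 229/((-3*I*sqrt(15402)/1510)) - 8945/39913 = 229*(5*I*sqrt(15402)/153) - 8945/39913 = 1145*I*sqrt(15402)/153 - 8945/39913 = -8945/39913 + 1145*I*sqrt(15402)/153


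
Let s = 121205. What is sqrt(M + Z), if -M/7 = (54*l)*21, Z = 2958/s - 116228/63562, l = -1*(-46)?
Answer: 4*I*sqrt(338631440326152276262610)/3852016105 ≈ 604.28*I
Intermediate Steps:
l = 46
Z = -6949699172/3852016105 (Z = 2958/121205 - 116228/63562 = 2958*(1/121205) - 116228*1/63562 = 2958/121205 - 58114/31781 = -6949699172/3852016105 ≈ -1.8042)
M = -365148 (M = -7*54*46*21 = -17388*21 = -7*52164 = -365148)
sqrt(M + Z) = sqrt(-365148 - 6949699172/3852016105) = sqrt(-1406562926407712/3852016105) = 4*I*sqrt(338631440326152276262610)/3852016105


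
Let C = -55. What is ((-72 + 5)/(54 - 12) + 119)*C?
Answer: -271205/42 ≈ -6457.3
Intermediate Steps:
((-72 + 5)/(54 - 12) + 119)*C = ((-72 + 5)/(54 - 12) + 119)*(-55) = (-67/42 + 119)*(-55) = (4931/42)*(-55) = -271205/42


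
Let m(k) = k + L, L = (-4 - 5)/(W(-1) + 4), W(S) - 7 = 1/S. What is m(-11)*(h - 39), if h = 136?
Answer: -11543/10 ≈ -1154.3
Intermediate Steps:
W(S) = 7 + 1/S
L = -9/10 (L = (-4 - 5)/((7 + 1/(-1)) + 4) = -9/((7 - 1) + 4) = -9/(6 + 4) = -9/10 ≈ -0.90000)
m(k) = -9/10 + k (m(k) = k - 9/10 = -9/10 + k)
m(-11)*(h - 39) = (-9/10 - 11)*(136 - 39) = -119/10*97 = -11543/10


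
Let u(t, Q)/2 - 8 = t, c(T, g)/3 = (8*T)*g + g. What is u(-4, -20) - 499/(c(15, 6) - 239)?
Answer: 15013/1939 ≈ 7.7427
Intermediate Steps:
c(T, g) = 3*g + 24*T*g (c(T, g) = 3*((8*T)*g + g) = 3*(8*T*g + g) = 3*(g + 8*T*g) = 3*g + 24*T*g)
u(t, Q) = 16 + 2*t
u(-4, -20) - 499/(c(15, 6) - 239) = (16 + 2*(-4)) - 499/(3*6*(1 + 8*15) - 239) = (16 - 8) - 499/(3*6*(1 + 120) - 239) = 8 - 499/(3*6*121 - 239) = 8 - 499/(2178 - 239) = 8 - 499/1939 = 15013/1939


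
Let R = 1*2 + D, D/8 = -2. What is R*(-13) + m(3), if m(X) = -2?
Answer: 180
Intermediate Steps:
D = -16 (D = 8*(-2) = -16)
R = -14 (R = 1*2 - 16 = 2 - 16 = -14)
R*(-13) + m(3) = -14*(-13) - 2 = 182 - 2 = 180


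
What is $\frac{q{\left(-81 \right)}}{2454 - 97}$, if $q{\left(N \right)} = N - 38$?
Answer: $- \frac{119}{2357} \approx -0.050488$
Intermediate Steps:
$q{\left(N \right)} = -38 + N$ ($q{\left(N \right)} = N - 38 = -38 + N$)
$\frac{q{\left(-81 \right)}}{2454 - 97} = \frac{-38 - 81}{2454 - 97} = - \frac{119}{2357}$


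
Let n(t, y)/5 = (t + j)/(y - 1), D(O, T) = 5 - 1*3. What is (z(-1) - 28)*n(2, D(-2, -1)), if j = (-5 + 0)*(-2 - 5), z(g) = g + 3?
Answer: -4810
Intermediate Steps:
z(g) = 3 + g
D(O, T) = 2 (D(O, T) = 5 - 3 = 2)
j = 35 (j = -5*(-7) = 35)
n(t, y) = 5*(35 + t)/(-1 + y) (n(t, y) = 5*((t + 35)/(y - 1)) = 5*((35 + t)/(-1 + y)) = 5*(35 + t)/(-1 + y))
(z(-1) - 28)*n(2, D(-2, -1)) = ((3 - 1) - 28)*(5*(35 + 2)/(-1 + 2)) = (2 - 28)*(5*37/1) = -130*37 = -26*185 = -4810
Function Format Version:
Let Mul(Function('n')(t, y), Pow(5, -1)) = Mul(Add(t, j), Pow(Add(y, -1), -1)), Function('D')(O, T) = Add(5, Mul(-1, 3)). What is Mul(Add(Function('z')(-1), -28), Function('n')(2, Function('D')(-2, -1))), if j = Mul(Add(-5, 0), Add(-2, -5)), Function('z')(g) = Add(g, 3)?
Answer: -4810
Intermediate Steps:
Function('z')(g) = Add(3, g)
Function('D')(O, T) = 2 (Function('D')(O, T) = Add(5, -3) = 2)
j = 35 (j = Mul(-5, -7) = 35)
Function('n')(t, y) = Mul(5, Pow(Add(-1, y), -1), Add(35, t)) (Function('n')(t, y) = Mul(5, Mul(Add(t, 35), Pow(Add(y, -1), -1))) = Mul(5, Mul(Add(35, t), Pow(Add(-1, y), -1))) = Mul(5, Mul(Pow(Add(-1, y), -1), Add(35, t))) = Mul(5, Pow(Add(-1, y), -1), Add(35, t)))
Mul(Add(Function('z')(-1), -28), Function('n')(2, Function('D')(-2, -1))) = Mul(Add(Add(3, -1), -28), Mul(5, Pow(Add(-1, 2), -1), Add(35, 2))) = Mul(Add(2, -28), Mul(5, Pow(1, -1), 37)) = Mul(-26, Mul(5, 1, 37)) = Mul(-26, 185) = -4810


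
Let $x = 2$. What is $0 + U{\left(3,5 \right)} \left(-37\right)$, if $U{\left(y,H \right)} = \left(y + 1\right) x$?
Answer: $-296$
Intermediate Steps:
$U{\left(y,H \right)} = 2 + 2 y$ ($U{\left(y,H \right)} = \left(y + 1\right) 2 = \left(1 + y\right) 2 = 2 + 2 y$)
$0 + U{\left(3,5 \right)} \left(-37\right) = 0 + \left(2 + 2 \cdot 3\right) \left(-37\right) = 0 + \left(2 + 6\right) \left(-37\right) = 0 + 8 \left(-37\right) = 0 - 296 = -296$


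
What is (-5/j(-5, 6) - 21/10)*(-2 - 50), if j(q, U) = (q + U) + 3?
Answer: 871/5 ≈ 174.20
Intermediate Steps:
j(q, U) = 3 + U + q (j(q, U) = (U + q) + 3 = 3 + U + q)
(-5/j(-5, 6) - 21/10)*(-2 - 50) = (-5/(3 + 6 - 5) - 21/10)*(-2 - 50) = (-5/4 - 21*⅒)*(-52) = (-5*¼ - 21/10)*(-52) = (-5/4 - 21/10)*(-52) = -67/20*(-52) = 871/5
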